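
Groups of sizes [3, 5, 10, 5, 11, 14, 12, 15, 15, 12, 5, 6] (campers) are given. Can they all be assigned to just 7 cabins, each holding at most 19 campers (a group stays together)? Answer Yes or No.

Yes

A valid assignment using 7 cabins:
  cabin 1: 15 + 3 = 18
  cabin 2: 15 = 15
  cabin 3: 14 + 5 = 19
  cabin 4: 12 + 6 = 18
  cabin 5: 12 + 5 = 17
  cabin 6: 11 + 5 = 16
  cabin 7: 10 = 10
Every load is within 19 campers, so 7 cabins suffice.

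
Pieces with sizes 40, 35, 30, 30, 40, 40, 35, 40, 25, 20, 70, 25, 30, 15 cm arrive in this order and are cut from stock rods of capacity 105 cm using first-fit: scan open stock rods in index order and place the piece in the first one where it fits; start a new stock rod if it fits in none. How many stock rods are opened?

  40 → stock rod 1 (new)  [load 40/105]
  35 → stock rod 1  [load 75/105]
  30 → stock rod 1  [load 105/105]
  30 → stock rod 2 (new)  [load 30/105]
  40 → stock rod 2  [load 70/105]
  40 → stock rod 3 (new)  [load 40/105]
  35 → stock rod 2  [load 105/105]
  40 → stock rod 3  [load 80/105]
  25 → stock rod 3  [load 105/105]
  20 → stock rod 4 (new)  [load 20/105]
  70 → stock rod 4  [load 90/105]
  25 → stock rod 5 (new)  [load 25/105]
  30 → stock rod 5  [load 55/105]
  15 → stock rod 4  [load 105/105]
5 stock rods opened.

5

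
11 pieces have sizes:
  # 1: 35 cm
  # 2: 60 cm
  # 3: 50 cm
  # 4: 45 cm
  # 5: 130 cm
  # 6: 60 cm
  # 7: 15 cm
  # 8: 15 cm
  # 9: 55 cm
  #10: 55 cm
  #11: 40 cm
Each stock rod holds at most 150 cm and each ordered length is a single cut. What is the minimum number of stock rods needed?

4

Total = 130 + 60 + 60 + 55 + 55 + 50 + 45 + 40 + 35 + 15 + 15 = 560 cm.
Lower bound: ⌈560/150⌉ = 4 stock rods.
A packing using 4 stock rods:
  stock rod 1: 130 + 15 = 145
  stock rod 2: 60 + 60 + 15 = 135
  stock rod 3: 55 + 55 + 40 = 150
  stock rod 4: 50 + 45 + 35 = 130
This matches the lower bound, so 4 is optimal.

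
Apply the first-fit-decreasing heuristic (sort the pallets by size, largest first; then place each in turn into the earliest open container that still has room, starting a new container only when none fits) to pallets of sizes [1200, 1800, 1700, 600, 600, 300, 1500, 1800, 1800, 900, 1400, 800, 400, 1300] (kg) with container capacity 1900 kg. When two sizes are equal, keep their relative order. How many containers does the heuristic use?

Sorted descending: 1800, 1800, 1800, 1700, 1500, 1400, 1300, 1200, 900, 800, 600, 600, 400, 300.
  1800 → container 1 (new)  [load 1800/1900]
  1800 → container 2 (new)  [load 1800/1900]
  1800 → container 3 (new)  [load 1800/1900]
  1700 → container 4 (new)  [load 1700/1900]
  1500 → container 5 (new)  [load 1500/1900]
  1400 → container 6 (new)  [load 1400/1900]
  1300 → container 7 (new)  [load 1300/1900]
  1200 → container 8 (new)  [load 1200/1900]
  900 → container 9 (new)  [load 900/1900]
  800 → container 9  [load 1700/1900]
  600 → container 7  [load 1900/1900]
  600 → container 8  [load 1800/1900]
  400 → container 5  [load 1900/1900]
  300 → container 6  [load 1700/1900]
9 containers opened.

9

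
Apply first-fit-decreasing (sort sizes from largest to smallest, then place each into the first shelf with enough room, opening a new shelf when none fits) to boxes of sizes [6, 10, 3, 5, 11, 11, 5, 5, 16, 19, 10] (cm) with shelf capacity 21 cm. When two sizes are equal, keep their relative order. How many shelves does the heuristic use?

5

Sorted descending: 19, 16, 11, 11, 10, 10, 6, 5, 5, 5, 3.
  19 → shelf 1 (new)  [load 19/21]
  16 → shelf 2 (new)  [load 16/21]
  11 → shelf 3 (new)  [load 11/21]
  11 → shelf 4 (new)  [load 11/21]
  10 → shelf 3  [load 21/21]
  10 → shelf 4  [load 21/21]
  6 → shelf 5 (new)  [load 6/21]
  5 → shelf 2  [load 21/21]
  5 → shelf 5  [load 11/21]
  5 → shelf 5  [load 16/21]
  3 → shelf 5  [load 19/21]
5 shelves opened.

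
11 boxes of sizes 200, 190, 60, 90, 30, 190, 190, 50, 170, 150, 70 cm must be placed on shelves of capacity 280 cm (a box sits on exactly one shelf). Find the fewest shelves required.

6

Total = 200 + 190 + 190 + 190 + 170 + 150 + 90 + 70 + 60 + 50 + 30 = 1390 cm.
Lower bound: ⌈1390/280⌉ = 5 shelves.
Also, 6 boxes each exceed 140 cm, and no two of those can share a shelf, so at least 6 shelves are needed.
A packing using 6 shelves:
  shelf 1: 200 + 70 = 270
  shelf 2: 190 + 90 = 280
  shelf 3: 190 + 60 + 30 = 280
  shelf 4: 190 + 50 = 240
  shelf 5: 170 = 170
  shelf 6: 150 = 150
This matches the lower bound, so 6 is optimal.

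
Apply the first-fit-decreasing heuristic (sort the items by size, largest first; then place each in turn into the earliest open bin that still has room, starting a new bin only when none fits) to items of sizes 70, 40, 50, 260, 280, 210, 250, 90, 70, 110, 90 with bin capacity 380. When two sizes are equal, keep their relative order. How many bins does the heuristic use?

Sorted descending: 280, 260, 250, 210, 110, 90, 90, 70, 70, 50, 40.
  280 → bin 1 (new)  [load 280/380]
  260 → bin 2 (new)  [load 260/380]
  250 → bin 3 (new)  [load 250/380]
  210 → bin 4 (new)  [load 210/380]
  110 → bin 2  [load 370/380]
  90 → bin 1  [load 370/380]
  90 → bin 3  [load 340/380]
  70 → bin 4  [load 280/380]
  70 → bin 4  [load 350/380]
  50 → bin 5 (new)  [load 50/380]
  40 → bin 3  [load 380/380]
5 bins opened.

5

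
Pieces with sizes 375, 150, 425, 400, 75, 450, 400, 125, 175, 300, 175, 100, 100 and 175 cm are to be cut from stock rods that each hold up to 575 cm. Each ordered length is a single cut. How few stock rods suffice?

6

Total = 450 + 425 + 400 + 400 + 375 + 300 + 175 + 175 + 175 + 150 + 125 + 100 + 100 + 75 = 3425 cm.
Lower bound: ⌈3425/575⌉ = 6 stock rods.
A packing using 6 stock rods:
  stock rod 1: 450 + 125 = 575
  stock rod 2: 425 + 150 = 575
  stock rod 3: 400 + 175 = 575
  stock rod 4: 400 + 175 = 575
  stock rod 5: 375 + 175 = 550
  stock rod 6: 300 + 100 + 100 + 75 = 575
This matches the lower bound, so 6 is optimal.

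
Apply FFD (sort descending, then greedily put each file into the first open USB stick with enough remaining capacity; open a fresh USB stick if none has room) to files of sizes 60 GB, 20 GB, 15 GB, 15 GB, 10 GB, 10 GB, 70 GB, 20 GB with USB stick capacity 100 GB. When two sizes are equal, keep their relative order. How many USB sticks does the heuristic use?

3

Sorted descending: 70, 60, 20, 20, 15, 15, 10, 10.
  70 → USB stick 1 (new)  [load 70/100]
  60 → USB stick 2 (new)  [load 60/100]
  20 → USB stick 1  [load 90/100]
  20 → USB stick 2  [load 80/100]
  15 → USB stick 2  [load 95/100]
  15 → USB stick 3 (new)  [load 15/100]
  10 → USB stick 1  [load 100/100]
  10 → USB stick 3  [load 25/100]
3 USB sticks opened.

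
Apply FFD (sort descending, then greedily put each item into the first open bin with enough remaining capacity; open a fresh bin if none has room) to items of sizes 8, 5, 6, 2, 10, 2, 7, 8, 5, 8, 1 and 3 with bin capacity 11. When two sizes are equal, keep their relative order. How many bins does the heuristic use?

7

Sorted descending: 10, 8, 8, 8, 7, 6, 5, 5, 3, 2, 2, 1.
  10 → bin 1 (new)  [load 10/11]
  8 → bin 2 (new)  [load 8/11]
  8 → bin 3 (new)  [load 8/11]
  8 → bin 4 (new)  [load 8/11]
  7 → bin 5 (new)  [load 7/11]
  6 → bin 6 (new)  [load 6/11]
  5 → bin 6  [load 11/11]
  5 → bin 7 (new)  [load 5/11]
  3 → bin 2  [load 11/11]
  2 → bin 3  [load 10/11]
  2 → bin 4  [load 10/11]
  1 → bin 1  [load 11/11]
7 bins opened.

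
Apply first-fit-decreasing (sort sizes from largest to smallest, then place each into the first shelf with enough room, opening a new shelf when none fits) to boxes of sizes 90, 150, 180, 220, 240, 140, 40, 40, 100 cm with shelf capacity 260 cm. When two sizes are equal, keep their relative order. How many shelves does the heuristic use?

5

Sorted descending: 240, 220, 180, 150, 140, 100, 90, 40, 40.
  240 → shelf 1 (new)  [load 240/260]
  220 → shelf 2 (new)  [load 220/260]
  180 → shelf 3 (new)  [load 180/260]
  150 → shelf 4 (new)  [load 150/260]
  140 → shelf 5 (new)  [load 140/260]
  100 → shelf 4  [load 250/260]
  90 → shelf 5  [load 230/260]
  40 → shelf 2  [load 260/260]
  40 → shelf 3  [load 220/260]
5 shelves opened.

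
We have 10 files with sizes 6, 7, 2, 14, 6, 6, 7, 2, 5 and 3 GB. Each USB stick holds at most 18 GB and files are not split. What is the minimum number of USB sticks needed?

4

Total = 14 + 7 + 7 + 6 + 6 + 6 + 5 + 3 + 2 + 2 = 58 GB.
Lower bound: ⌈58/18⌉ = 4 USB sticks.
A packing using 4 USB sticks:
  USB stick 1: 14 + 3 = 17
  USB stick 2: 7 + 7 + 2 + 2 = 18
  USB stick 3: 6 + 6 + 6 = 18
  USB stick 4: 5 = 5
This matches the lower bound, so 4 is optimal.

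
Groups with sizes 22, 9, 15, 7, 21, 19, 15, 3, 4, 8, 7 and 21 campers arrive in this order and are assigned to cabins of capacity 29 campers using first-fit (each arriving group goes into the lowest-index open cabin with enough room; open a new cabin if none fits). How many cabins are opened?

  22 → cabin 1 (new)  [load 22/29]
  9 → cabin 2 (new)  [load 9/29]
  15 → cabin 2  [load 24/29]
  7 → cabin 1  [load 29/29]
  21 → cabin 3 (new)  [load 21/29]
  19 → cabin 4 (new)  [load 19/29]
  15 → cabin 5 (new)  [load 15/29]
  3 → cabin 2  [load 27/29]
  4 → cabin 3  [load 25/29]
  8 → cabin 4  [load 27/29]
  7 → cabin 5  [load 22/29]
  21 → cabin 6 (new)  [load 21/29]
6 cabins opened.

6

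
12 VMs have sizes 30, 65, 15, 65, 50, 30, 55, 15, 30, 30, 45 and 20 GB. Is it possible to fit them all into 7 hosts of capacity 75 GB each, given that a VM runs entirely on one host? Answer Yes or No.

A valid assignment using 7 hosts:
  host 1: 65 = 65
  host 2: 65 = 65
  host 3: 55 + 20 = 75
  host 4: 50 + 15 = 65
  host 5: 45 + 30 = 75
  host 6: 30 + 30 + 15 = 75
  host 7: 30 = 30
Every load is within 75 GB, so 7 hosts suffice.

Yes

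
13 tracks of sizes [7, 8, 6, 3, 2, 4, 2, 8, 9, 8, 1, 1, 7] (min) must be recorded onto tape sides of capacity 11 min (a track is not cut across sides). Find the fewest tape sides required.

7

Total = 9 + 8 + 8 + 8 + 7 + 7 + 6 + 4 + 3 + 2 + 2 + 1 + 1 = 66 min.
Lower bound: ⌈66/11⌉ = 6 tape sides.
Also, 7 tracks each exceed 11/2 min, and no two of those can share a side, so at least 7 tape sides are needed.
A packing using 7 tape sides:
  side 1: 9 + 2 = 11
  side 2: 8 + 3 = 11
  side 3: 8 + 2 + 1 = 11
  side 4: 8 + 1 = 9
  side 5: 7 + 4 = 11
  side 6: 7 = 7
  side 7: 6 = 6
This matches the lower bound, so 7 is optimal.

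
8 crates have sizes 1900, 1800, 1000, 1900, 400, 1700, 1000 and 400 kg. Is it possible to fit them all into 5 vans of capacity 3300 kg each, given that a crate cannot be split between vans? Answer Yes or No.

Yes

A valid assignment using 4 vans:
  van 1: 1900 + 1000 + 400 = 3300
  van 2: 1900 + 1000 + 400 = 3300
  van 3: 1800 = 1800
  van 4: 1700 = 1700
That uses only 4 ≤ 5, so 5 vans are enough.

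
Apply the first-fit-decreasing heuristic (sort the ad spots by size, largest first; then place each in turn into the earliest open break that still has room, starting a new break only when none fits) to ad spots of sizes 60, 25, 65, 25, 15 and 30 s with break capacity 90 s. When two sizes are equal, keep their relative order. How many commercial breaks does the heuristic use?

3

Sorted descending: 65, 60, 30, 25, 25, 15.
  65 → break 1 (new)  [load 65/90]
  60 → break 2 (new)  [load 60/90]
  30 → break 2  [load 90/90]
  25 → break 1  [load 90/90]
  25 → break 3 (new)  [load 25/90]
  15 → break 3  [load 40/90]
3 commercial breaks opened.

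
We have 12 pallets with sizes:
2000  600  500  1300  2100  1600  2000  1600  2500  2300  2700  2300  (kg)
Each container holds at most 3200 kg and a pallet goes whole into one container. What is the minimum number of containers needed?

Total = 2700 + 2500 + 2300 + 2300 + 2100 + 2000 + 2000 + 1600 + 1600 + 1300 + 600 + 500 = 21500 kg.
Lower bound: ⌈21500/3200⌉ = 7 containers.
A packing using 9 containers:
  container 1: 2700 + 500 = 3200
  container 2: 2500 + 600 = 3100
  container 3: 2300 = 2300
  container 4: 2300 = 2300
  container 5: 2100 = 2100
  container 6: 2000 = 2000
  container 7: 2000 = 2000
  container 8: 1600 + 1600 = 3200
  container 9: 1300 = 1300
No arrangement into 8 containers stays within capacity, so 9 is optimal.

9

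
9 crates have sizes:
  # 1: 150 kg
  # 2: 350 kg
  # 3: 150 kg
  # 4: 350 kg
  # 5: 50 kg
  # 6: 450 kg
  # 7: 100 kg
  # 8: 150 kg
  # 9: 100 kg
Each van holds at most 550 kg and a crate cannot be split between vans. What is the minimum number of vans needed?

4

Total = 450 + 350 + 350 + 150 + 150 + 150 + 100 + 100 + 50 = 1850 kg.
Lower bound: ⌈1850/550⌉ = 4 vans.
A packing using 4 vans:
  van 1: 450 + 100 = 550
  van 2: 350 + 150 + 50 = 550
  van 3: 350 + 150 = 500
  van 4: 150 + 100 = 250
This matches the lower bound, so 4 is optimal.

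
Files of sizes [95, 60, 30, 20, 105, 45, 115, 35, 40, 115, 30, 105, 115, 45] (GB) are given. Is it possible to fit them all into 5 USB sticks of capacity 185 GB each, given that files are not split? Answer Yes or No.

Total = 955 GB; ⌈955/185⌉ = 6.
At least 6 USB sticks are required, but only 5 are allowed.

No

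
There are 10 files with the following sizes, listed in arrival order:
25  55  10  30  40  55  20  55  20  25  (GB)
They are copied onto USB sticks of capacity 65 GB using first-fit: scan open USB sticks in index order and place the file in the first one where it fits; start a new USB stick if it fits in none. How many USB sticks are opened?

6

  25 → USB stick 1 (new)  [load 25/65]
  55 → USB stick 2 (new)  [load 55/65]
  10 → USB stick 1  [load 35/65]
  30 → USB stick 1  [load 65/65]
  40 → USB stick 3 (new)  [load 40/65]
  55 → USB stick 4 (new)  [load 55/65]
  20 → USB stick 3  [load 60/65]
  55 → USB stick 5 (new)  [load 55/65]
  20 → USB stick 6 (new)  [load 20/65]
  25 → USB stick 6  [load 45/65]
6 USB sticks opened.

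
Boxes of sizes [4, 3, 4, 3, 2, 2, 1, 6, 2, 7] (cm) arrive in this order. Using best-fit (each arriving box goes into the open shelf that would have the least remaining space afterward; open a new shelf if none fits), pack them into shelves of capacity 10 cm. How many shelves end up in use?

  4 → shelf 1 (new)  [load 4/10]
  3 → shelf 1  [load 7/10]
  4 → shelf 2 (new)  [load 4/10]
  3 → shelf 1  [load 10/10]
  2 → shelf 2  [load 6/10]
  2 → shelf 2  [load 8/10]
  1 → shelf 2  [load 9/10]
  6 → shelf 3 (new)  [load 6/10]
  2 → shelf 3  [load 8/10]
  7 → shelf 4 (new)  [load 7/10]
4 shelves opened.

4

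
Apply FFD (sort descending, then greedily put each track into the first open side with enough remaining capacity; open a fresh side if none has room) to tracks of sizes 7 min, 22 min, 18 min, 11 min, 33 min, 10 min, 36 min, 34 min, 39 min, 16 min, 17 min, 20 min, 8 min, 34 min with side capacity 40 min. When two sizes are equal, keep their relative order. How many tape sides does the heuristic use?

9

Sorted descending: 39, 36, 34, 34, 33, 22, 20, 18, 17, 16, 11, 10, 8, 7.
  39 → side 1 (new)  [load 39/40]
  36 → side 2 (new)  [load 36/40]
  34 → side 3 (new)  [load 34/40]
  34 → side 4 (new)  [load 34/40]
  33 → side 5 (new)  [load 33/40]
  22 → side 6 (new)  [load 22/40]
  20 → side 7 (new)  [load 20/40]
  18 → side 6  [load 40/40]
  17 → side 7  [load 37/40]
  16 → side 8 (new)  [load 16/40]
  11 → side 8  [load 27/40]
  10 → side 8  [load 37/40]
  8 → side 9 (new)  [load 8/40]
  7 → side 5  [load 40/40]
9 tape sides opened.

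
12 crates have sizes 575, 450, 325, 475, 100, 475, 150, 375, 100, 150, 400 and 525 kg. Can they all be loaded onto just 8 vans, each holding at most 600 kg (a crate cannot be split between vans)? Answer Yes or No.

A valid assignment using 8 vans:
  van 1: 575 = 575
  van 2: 525 = 525
  van 3: 475 + 100 = 575
  van 4: 475 + 100 = 575
  van 5: 450 + 150 = 600
  van 6: 400 + 150 = 550
  van 7: 375 = 375
  van 8: 325 = 325
Every load is within 600 kg, so 8 vans suffice.

Yes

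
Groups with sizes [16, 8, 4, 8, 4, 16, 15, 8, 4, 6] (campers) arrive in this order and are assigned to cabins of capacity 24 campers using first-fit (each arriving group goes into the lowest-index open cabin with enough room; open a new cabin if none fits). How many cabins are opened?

  16 → cabin 1 (new)  [load 16/24]
  8 → cabin 1  [load 24/24]
  4 → cabin 2 (new)  [load 4/24]
  8 → cabin 2  [load 12/24]
  4 → cabin 2  [load 16/24]
  16 → cabin 3 (new)  [load 16/24]
  15 → cabin 4 (new)  [load 15/24]
  8 → cabin 2  [load 24/24]
  4 → cabin 3  [load 20/24]
  6 → cabin 4  [load 21/24]
4 cabins opened.

4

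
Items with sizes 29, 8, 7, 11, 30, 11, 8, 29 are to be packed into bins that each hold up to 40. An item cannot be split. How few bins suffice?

Total = 30 + 29 + 29 + 11 + 11 + 8 + 8 + 7 = 133.
Lower bound: ⌈133/40⌉ = 4 bins.
A packing using 4 bins:
  bin 1: 30 + 8 = 38
  bin 2: 29 + 11 = 40
  bin 3: 29 + 11 = 40
  bin 4: 8 + 7 = 15
This matches the lower bound, so 4 is optimal.

4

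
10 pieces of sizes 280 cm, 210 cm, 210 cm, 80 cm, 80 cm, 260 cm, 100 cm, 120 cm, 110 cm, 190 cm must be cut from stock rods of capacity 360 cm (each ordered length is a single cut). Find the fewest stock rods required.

5

Total = 280 + 260 + 210 + 210 + 190 + 120 + 110 + 100 + 80 + 80 = 1640 cm.
Lower bound: ⌈1640/360⌉ = 5 stock rods.
A packing using 5 stock rods:
  stock rod 1: 280 + 80 = 360
  stock rod 2: 260 + 100 = 360
  stock rod 3: 210 + 120 = 330
  stock rod 4: 210 + 110 = 320
  stock rod 5: 190 + 80 = 270
This matches the lower bound, so 5 is optimal.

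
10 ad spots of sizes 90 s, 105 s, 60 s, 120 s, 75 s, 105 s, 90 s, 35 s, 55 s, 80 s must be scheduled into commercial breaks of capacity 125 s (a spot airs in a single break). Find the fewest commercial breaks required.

8

Total = 120 + 105 + 105 + 90 + 90 + 80 + 75 + 60 + 55 + 35 = 815 s.
Lower bound: ⌈815/125⌉ = 7 commercial breaks.
A packing using 8 commercial breaks:
  break 1: 120 = 120
  break 2: 105 = 105
  break 3: 105 = 105
  break 4: 90 + 35 = 125
  break 5: 90 = 90
  break 6: 80 = 80
  break 7: 75 = 75
  break 8: 60 + 55 = 115
No arrangement into 7 commercial breaks stays within capacity, so 8 is optimal.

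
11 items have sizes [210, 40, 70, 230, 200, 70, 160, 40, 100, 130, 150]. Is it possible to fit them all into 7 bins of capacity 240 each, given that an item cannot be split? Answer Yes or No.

Yes

A valid assignment using 7 bins:
  bin 1: 230 = 230
  bin 2: 210 = 210
  bin 3: 200 + 40 = 240
  bin 4: 160 + 70 = 230
  bin 5: 150 + 70 = 220
  bin 6: 130 + 100 = 230
  bin 7: 40 = 40
Every load is within 240, so 7 bins suffice.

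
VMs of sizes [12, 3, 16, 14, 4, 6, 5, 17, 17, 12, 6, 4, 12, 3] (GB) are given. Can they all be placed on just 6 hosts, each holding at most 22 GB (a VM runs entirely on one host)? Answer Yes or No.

No

Total = 131 GB; ⌈131/22⌉ = 6.
7 VMs each exceed half the capacity and cannot share a host, forcing at least 7 hosts.
At least 7 hosts are required, but only 6 are allowed.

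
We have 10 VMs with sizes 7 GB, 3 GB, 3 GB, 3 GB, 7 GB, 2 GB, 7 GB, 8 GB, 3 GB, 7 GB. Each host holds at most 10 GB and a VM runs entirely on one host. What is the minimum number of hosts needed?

Total = 8 + 7 + 7 + 7 + 7 + 3 + 3 + 3 + 3 + 2 = 50 GB.
Lower bound: ⌈50/10⌉ = 5 hosts.
A packing using 5 hosts:
  host 1: 8 + 2 = 10
  host 2: 7 + 3 = 10
  host 3: 7 + 3 = 10
  host 4: 7 + 3 = 10
  host 5: 7 + 3 = 10
This matches the lower bound, so 5 is optimal.

5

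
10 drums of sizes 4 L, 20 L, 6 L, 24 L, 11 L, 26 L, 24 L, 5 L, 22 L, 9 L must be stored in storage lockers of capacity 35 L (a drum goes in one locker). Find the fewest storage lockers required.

Total = 26 + 24 + 24 + 22 + 20 + 11 + 9 + 6 + 5 + 4 = 151 L.
Lower bound: ⌈151/35⌉ = 5 storage lockers.
A packing using 5 storage lockers:
  locker 1: 26 + 9 = 35
  locker 2: 24 + 11 = 35
  locker 3: 24 + 6 + 5 = 35
  locker 4: 22 + 4 = 26
  locker 5: 20 = 20
This matches the lower bound, so 5 is optimal.

5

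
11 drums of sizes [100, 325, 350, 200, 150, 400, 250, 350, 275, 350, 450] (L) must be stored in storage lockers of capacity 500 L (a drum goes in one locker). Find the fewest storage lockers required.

8

Total = 450 + 400 + 350 + 350 + 350 + 325 + 275 + 250 + 200 + 150 + 100 = 3200 L.
Lower bound: ⌈3200/500⌉ = 7 storage lockers.
A packing using 8 storage lockers:
  locker 1: 450 = 450
  locker 2: 400 + 100 = 500
  locker 3: 350 + 150 = 500
  locker 4: 350 = 350
  locker 5: 350 = 350
  locker 6: 325 = 325
  locker 7: 275 + 200 = 475
  locker 8: 250 = 250
No arrangement into 7 storage lockers stays within capacity, so 8 is optimal.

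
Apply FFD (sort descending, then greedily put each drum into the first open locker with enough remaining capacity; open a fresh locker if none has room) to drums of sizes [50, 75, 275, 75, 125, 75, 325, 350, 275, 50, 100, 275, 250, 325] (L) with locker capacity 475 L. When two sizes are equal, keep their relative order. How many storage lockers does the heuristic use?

Sorted descending: 350, 325, 325, 275, 275, 275, 250, 125, 100, 75, 75, 75, 50, 50.
  350 → locker 1 (new)  [load 350/475]
  325 → locker 2 (new)  [load 325/475]
  325 → locker 3 (new)  [load 325/475]
  275 → locker 4 (new)  [load 275/475]
  275 → locker 5 (new)  [load 275/475]
  275 → locker 6 (new)  [load 275/475]
  250 → locker 7 (new)  [load 250/475]
  125 → locker 1  [load 475/475]
  100 → locker 2  [load 425/475]
  75 → locker 3  [load 400/475]
  75 → locker 3  [load 475/475]
  75 → locker 4  [load 350/475]
  50 → locker 2  [load 475/475]
  50 → locker 4  [load 400/475]
7 storage lockers opened.

7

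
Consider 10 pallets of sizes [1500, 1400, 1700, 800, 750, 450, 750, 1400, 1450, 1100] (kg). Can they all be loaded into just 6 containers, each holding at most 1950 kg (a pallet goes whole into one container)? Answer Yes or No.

Total = 11300 kg; ⌈11300/1950⌉ = 6.
The bound of 6 does not rule out 6, but exhaustive search shows no assignment into 6 containers of capacity 1950 kg exists — the minimum is 7.

No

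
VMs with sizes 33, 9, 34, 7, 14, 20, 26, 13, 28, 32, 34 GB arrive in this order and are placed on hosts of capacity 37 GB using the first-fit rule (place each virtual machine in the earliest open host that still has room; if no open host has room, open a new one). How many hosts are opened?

  33 → host 1 (new)  [load 33/37]
  9 → host 2 (new)  [load 9/37]
  34 → host 3 (new)  [load 34/37]
  7 → host 2  [load 16/37]
  14 → host 2  [load 30/37]
  20 → host 4 (new)  [load 20/37]
  26 → host 5 (new)  [load 26/37]
  13 → host 4  [load 33/37]
  28 → host 6 (new)  [load 28/37]
  32 → host 7 (new)  [load 32/37]
  34 → host 8 (new)  [load 34/37]
8 hosts opened.

8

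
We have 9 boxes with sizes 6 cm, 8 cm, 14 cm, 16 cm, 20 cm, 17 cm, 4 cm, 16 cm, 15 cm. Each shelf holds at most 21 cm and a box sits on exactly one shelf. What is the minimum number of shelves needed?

7

Total = 20 + 17 + 16 + 16 + 15 + 14 + 8 + 6 + 4 = 116 cm.
Lower bound: ⌈116/21⌉ = 6 shelves.
A packing using 7 shelves:
  shelf 1: 20 = 20
  shelf 2: 17 + 4 = 21
  shelf 3: 16 = 16
  shelf 4: 16 = 16
  shelf 5: 15 + 6 = 21
  shelf 6: 14 = 14
  shelf 7: 8 = 8
No arrangement into 6 shelves stays within capacity, so 7 is optimal.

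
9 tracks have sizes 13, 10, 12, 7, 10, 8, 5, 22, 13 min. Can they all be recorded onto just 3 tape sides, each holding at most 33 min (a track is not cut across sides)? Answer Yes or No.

Total = 100 min; ⌈100/33⌉ = 4.
At least 4 tape sides are required, but only 3 are allowed.

No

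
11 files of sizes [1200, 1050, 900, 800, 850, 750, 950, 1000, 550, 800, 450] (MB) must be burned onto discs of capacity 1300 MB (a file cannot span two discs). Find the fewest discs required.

9

Total = 1200 + 1050 + 1000 + 950 + 900 + 850 + 800 + 800 + 750 + 550 + 450 = 9300 MB.
Lower bound: ⌈9300/1300⌉ = 8 discs.
Also, 9 files each exceed 650 MB, and no two of those can share a disc, so at least 9 discs are needed.
A packing using 9 discs:
  disc 1: 1200 = 1200
  disc 2: 1050 = 1050
  disc 3: 1000 = 1000
  disc 4: 950 = 950
  disc 5: 900 = 900
  disc 6: 850 + 450 = 1300
  disc 7: 800 = 800
  disc 8: 800 = 800
  disc 9: 750 + 550 = 1300
This matches the lower bound, so 9 is optimal.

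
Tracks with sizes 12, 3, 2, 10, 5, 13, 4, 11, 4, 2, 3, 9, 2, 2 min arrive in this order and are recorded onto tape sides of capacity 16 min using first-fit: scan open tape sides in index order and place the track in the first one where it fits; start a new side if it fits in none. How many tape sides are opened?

  12 → side 1 (new)  [load 12/16]
  3 → side 1  [load 15/16]
  2 → side 2 (new)  [load 2/16]
  10 → side 2  [load 12/16]
  5 → side 3 (new)  [load 5/16]
  13 → side 4 (new)  [load 13/16]
  4 → side 2  [load 16/16]
  11 → side 3  [load 16/16]
  4 → side 5 (new)  [load 4/16]
  2 → side 4  [load 15/16]
  3 → side 5  [load 7/16]
  9 → side 5  [load 16/16]
  2 → side 6 (new)  [load 2/16]
  2 → side 6  [load 4/16]
6 tape sides opened.

6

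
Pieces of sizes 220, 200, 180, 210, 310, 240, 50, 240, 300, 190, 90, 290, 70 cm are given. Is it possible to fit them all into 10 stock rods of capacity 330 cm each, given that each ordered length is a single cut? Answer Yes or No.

A valid assignment using 10 stock rods:
  stock rod 1: 310 = 310
  stock rod 2: 300 = 300
  stock rod 3: 290 = 290
  stock rod 4: 240 + 90 = 330
  stock rod 5: 240 + 70 = 310
  stock rod 6: 220 + 50 = 270
  stock rod 7: 210 = 210
  stock rod 8: 200 = 200
  stock rod 9: 190 = 190
  stock rod 10: 180 = 180
Every load is within 330 cm, so 10 stock rods suffice.

Yes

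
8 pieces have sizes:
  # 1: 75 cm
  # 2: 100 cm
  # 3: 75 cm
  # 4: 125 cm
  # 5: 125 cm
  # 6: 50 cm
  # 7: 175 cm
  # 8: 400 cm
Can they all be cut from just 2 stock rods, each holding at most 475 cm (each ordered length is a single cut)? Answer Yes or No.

No

Total = 1125 cm; ⌈1125/475⌉ = 3.
At least 3 stock rods are required, but only 2 are allowed.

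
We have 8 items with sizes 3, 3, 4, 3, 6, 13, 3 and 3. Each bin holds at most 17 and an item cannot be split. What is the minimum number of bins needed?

3

Total = 13 + 6 + 4 + 3 + 3 + 3 + 3 + 3 = 38.
Lower bound: ⌈38/17⌉ = 3 bins.
A packing using 3 bins:
  bin 1: 13 + 4 = 17
  bin 2: 6 + 3 + 3 + 3 = 15
  bin 3: 3 + 3 = 6
This matches the lower bound, so 3 is optimal.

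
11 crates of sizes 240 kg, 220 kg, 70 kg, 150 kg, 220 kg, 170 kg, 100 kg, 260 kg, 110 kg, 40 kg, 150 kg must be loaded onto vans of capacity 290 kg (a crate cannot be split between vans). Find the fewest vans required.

7

Total = 260 + 240 + 220 + 220 + 170 + 150 + 150 + 110 + 100 + 70 + 40 = 1730 kg.
Lower bound: ⌈1730/290⌉ = 6 vans.
Also, 7 crates each exceed 145 kg, and no two of those can share a van, so at least 7 vans are needed.
A packing using 7 vans:
  van 1: 260 = 260
  van 2: 240 + 40 = 280
  van 3: 220 + 70 = 290
  van 4: 220 = 220
  van 5: 170 + 110 = 280
  van 6: 150 + 100 = 250
  van 7: 150 = 150
This matches the lower bound, so 7 is optimal.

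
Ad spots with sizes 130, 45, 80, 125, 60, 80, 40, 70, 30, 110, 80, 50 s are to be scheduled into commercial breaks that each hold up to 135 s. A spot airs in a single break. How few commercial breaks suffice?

Total = 130 + 125 + 110 + 80 + 80 + 80 + 70 + 60 + 50 + 45 + 40 + 30 = 900 s.
Lower bound: ⌈900/135⌉ = 7 commercial breaks.
A packing using 8 commercial breaks:
  break 1: 130 = 130
  break 2: 125 = 125
  break 3: 110 = 110
  break 4: 80 + 50 = 130
  break 5: 80 + 45 = 125
  break 6: 80 + 40 = 120
  break 7: 70 + 60 = 130
  break 8: 30 = 30
No arrangement into 7 commercial breaks stays within capacity, so 8 is optimal.

8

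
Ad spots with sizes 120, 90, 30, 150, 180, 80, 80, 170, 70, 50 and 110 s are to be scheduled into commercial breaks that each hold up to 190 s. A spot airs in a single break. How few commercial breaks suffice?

Total = 180 + 170 + 150 + 120 + 110 + 90 + 80 + 80 + 70 + 50 + 30 = 1130 s.
Lower bound: ⌈1130/190⌉ = 6 commercial breaks.
A packing using 7 commercial breaks:
  break 1: 180 = 180
  break 2: 170 = 170
  break 3: 150 + 30 = 180
  break 4: 120 + 70 = 190
  break 5: 110 + 80 = 190
  break 6: 90 + 80 = 170
  break 7: 50 = 50
No arrangement into 6 commercial breaks stays within capacity, so 7 is optimal.

7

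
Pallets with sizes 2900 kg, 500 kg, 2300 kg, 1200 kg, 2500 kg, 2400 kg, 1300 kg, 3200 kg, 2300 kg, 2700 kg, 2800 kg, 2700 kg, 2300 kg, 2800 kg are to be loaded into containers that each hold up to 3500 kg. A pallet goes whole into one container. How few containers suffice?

Total = 3200 + 2900 + 2800 + 2800 + 2700 + 2700 + 2500 + 2400 + 2300 + 2300 + 2300 + 1300 + 1200 + 500 = 31900 kg.
Lower bound: ⌈31900/3500⌉ = 10 containers.
Also, 11 pallets each exceed 1750 kg, and no two of those can share a container, so at least 11 containers are needed.
A packing using 12 containers:
  container 1: 3200 = 3200
  container 2: 2900 + 500 = 3400
  container 3: 2800 = 2800
  container 4: 2800 = 2800
  container 5: 2700 = 2700
  container 6: 2700 = 2700
  container 7: 2500 = 2500
  container 8: 2400 = 2400
  container 9: 2300 + 1200 = 3500
  container 10: 2300 = 2300
  container 11: 2300 = 2300
  container 12: 1300 = 1300
No arrangement into 11 containers stays within capacity, so 12 is optimal.

12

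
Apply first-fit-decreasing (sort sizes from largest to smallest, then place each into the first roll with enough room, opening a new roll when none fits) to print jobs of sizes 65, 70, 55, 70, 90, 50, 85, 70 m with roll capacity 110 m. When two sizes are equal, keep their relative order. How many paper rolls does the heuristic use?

Sorted descending: 90, 85, 70, 70, 70, 65, 55, 50.
  90 → roll 1 (new)  [load 90/110]
  85 → roll 2 (new)  [load 85/110]
  70 → roll 3 (new)  [load 70/110]
  70 → roll 4 (new)  [load 70/110]
  70 → roll 5 (new)  [load 70/110]
  65 → roll 6 (new)  [load 65/110]
  55 → roll 7 (new)  [load 55/110]
  50 → roll 7  [load 105/110]
7 paper rolls opened.

7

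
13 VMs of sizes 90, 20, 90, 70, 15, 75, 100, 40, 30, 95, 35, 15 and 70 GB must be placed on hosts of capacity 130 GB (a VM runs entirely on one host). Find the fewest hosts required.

7

Total = 100 + 95 + 90 + 90 + 75 + 70 + 70 + 40 + 35 + 30 + 20 + 15 + 15 = 745 GB.
Lower bound: ⌈745/130⌉ = 6 hosts.
Also, 7 VMs each exceed 65 GB, and no two of those can share a host, so at least 7 hosts are needed.
A packing using 7 hosts:
  host 1: 100 + 30 = 130
  host 2: 95 + 35 = 130
  host 3: 90 + 40 = 130
  host 4: 90 + 20 + 15 = 125
  host 5: 75 + 15 = 90
  host 6: 70 = 70
  host 7: 70 = 70
This matches the lower bound, so 7 is optimal.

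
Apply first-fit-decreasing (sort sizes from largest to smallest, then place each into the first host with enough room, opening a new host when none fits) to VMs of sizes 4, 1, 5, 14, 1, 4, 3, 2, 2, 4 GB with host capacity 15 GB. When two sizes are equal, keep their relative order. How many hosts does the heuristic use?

3

Sorted descending: 14, 5, 4, 4, 4, 3, 2, 2, 1, 1.
  14 → host 1 (new)  [load 14/15]
  5 → host 2 (new)  [load 5/15]
  4 → host 2  [load 9/15]
  4 → host 2  [load 13/15]
  4 → host 3 (new)  [load 4/15]
  3 → host 3  [load 7/15]
  2 → host 2  [load 15/15]
  2 → host 3  [load 9/15]
  1 → host 1  [load 15/15]
  1 → host 3  [load 10/15]
3 hosts opened.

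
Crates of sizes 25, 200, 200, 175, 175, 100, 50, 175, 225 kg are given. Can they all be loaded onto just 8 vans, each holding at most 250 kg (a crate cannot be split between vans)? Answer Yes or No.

A valid assignment using 7 vans:
  van 1: 225 + 25 = 250
  van 2: 200 + 50 = 250
  van 3: 200 = 200
  van 4: 175 = 175
  van 5: 175 = 175
  van 6: 175 = 175
  van 7: 100 = 100
That uses only 7 ≤ 8, so 8 vans are enough.

Yes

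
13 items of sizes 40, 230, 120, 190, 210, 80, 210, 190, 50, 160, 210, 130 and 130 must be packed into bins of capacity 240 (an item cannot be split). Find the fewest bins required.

Total = 230 + 210 + 210 + 210 + 190 + 190 + 160 + 130 + 130 + 120 + 80 + 50 + 40 = 1950.
Lower bound: ⌈1950/240⌉ = 9 bins.
A packing using 10 bins:
  bin 1: 230 = 230
  bin 2: 210 = 210
  bin 3: 210 = 210
  bin 4: 210 = 210
  bin 5: 190 + 50 = 240
  bin 6: 190 + 40 = 230
  bin 7: 160 + 80 = 240
  bin 8: 130 = 130
  bin 9: 130 = 130
  bin 10: 120 = 120
No arrangement into 9 bins stays within capacity, so 10 is optimal.

10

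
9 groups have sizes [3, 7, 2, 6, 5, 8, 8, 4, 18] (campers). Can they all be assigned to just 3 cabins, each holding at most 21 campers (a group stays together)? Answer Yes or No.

Yes

A valid assignment using 3 cabins:
  cabin 1: 18 + 3 = 21
  cabin 2: 8 + 8 + 5 = 21
  cabin 3: 7 + 6 + 4 + 2 = 19
Every load is within 21 campers, so 3 cabins suffice.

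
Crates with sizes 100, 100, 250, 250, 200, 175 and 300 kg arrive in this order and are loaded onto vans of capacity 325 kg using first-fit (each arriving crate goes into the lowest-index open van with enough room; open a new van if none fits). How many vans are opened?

  100 → van 1 (new)  [load 100/325]
  100 → van 1  [load 200/325]
  250 → van 2 (new)  [load 250/325]
  250 → van 3 (new)  [load 250/325]
  200 → van 4 (new)  [load 200/325]
  175 → van 5 (new)  [load 175/325]
  300 → van 6 (new)  [load 300/325]
6 vans opened.

6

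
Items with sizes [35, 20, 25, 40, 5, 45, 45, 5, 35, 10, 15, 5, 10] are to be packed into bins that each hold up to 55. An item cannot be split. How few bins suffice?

Total = 45 + 45 + 40 + 35 + 35 + 25 + 20 + 15 + 10 + 10 + 5 + 5 + 5 = 295.
Lower bound: ⌈295/55⌉ = 6 bins.
A packing using 6 bins:
  bin 1: 45 + 10 = 55
  bin 2: 45 + 10 = 55
  bin 3: 40 + 15 = 55
  bin 4: 35 + 20 = 55
  bin 5: 35 + 5 + 5 + 5 = 50
  bin 6: 25 = 25
This matches the lower bound, so 6 is optimal.

6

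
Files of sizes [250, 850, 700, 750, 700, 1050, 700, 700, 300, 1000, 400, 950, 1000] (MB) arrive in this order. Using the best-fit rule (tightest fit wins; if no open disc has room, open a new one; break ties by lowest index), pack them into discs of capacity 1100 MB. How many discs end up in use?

  250 → disc 1 (new)  [load 250/1100]
  850 → disc 1  [load 1100/1100]
  700 → disc 2 (new)  [load 700/1100]
  750 → disc 3 (new)  [load 750/1100]
  700 → disc 4 (new)  [load 700/1100]
  1050 → disc 5 (new)  [load 1050/1100]
  700 → disc 6 (new)  [load 700/1100]
  700 → disc 7 (new)  [load 700/1100]
  300 → disc 3  [load 1050/1100]
  1000 → disc 8 (new)  [load 1000/1100]
  400 → disc 2  [load 1100/1100]
  950 → disc 9 (new)  [load 950/1100]
  1000 → disc 10 (new)  [load 1000/1100]
10 discs opened.

10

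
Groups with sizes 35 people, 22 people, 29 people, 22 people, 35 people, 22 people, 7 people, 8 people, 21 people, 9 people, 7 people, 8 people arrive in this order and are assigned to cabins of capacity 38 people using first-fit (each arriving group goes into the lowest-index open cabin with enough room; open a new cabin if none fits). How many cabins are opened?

  35 → cabin 1 (new)  [load 35/38]
  22 → cabin 2 (new)  [load 22/38]
  29 → cabin 3 (new)  [load 29/38]
  22 → cabin 4 (new)  [load 22/38]
  35 → cabin 5 (new)  [load 35/38]
  22 → cabin 6 (new)  [load 22/38]
  7 → cabin 2  [load 29/38]
  8 → cabin 2  [load 37/38]
  21 → cabin 7 (new)  [load 21/38]
  9 → cabin 3  [load 38/38]
  7 → cabin 4  [load 29/38]
  8 → cabin 4  [load 37/38]
7 cabins opened.

7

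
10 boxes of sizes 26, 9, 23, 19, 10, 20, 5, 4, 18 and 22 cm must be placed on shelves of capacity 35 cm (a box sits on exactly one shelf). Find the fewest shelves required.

Total = 26 + 23 + 22 + 20 + 19 + 18 + 10 + 9 + 5 + 4 = 156 cm.
Lower bound: ⌈156/35⌉ = 5 shelves.
Also, 6 boxes each exceed 35/2 cm, and no two of those can share a shelf, so at least 6 shelves are needed.
A packing using 6 shelves:
  shelf 1: 26 + 9 = 35
  shelf 2: 23 + 10 = 33
  shelf 3: 22 + 5 + 4 = 31
  shelf 4: 20 = 20
  shelf 5: 19 = 19
  shelf 6: 18 = 18
This matches the lower bound, so 6 is optimal.

6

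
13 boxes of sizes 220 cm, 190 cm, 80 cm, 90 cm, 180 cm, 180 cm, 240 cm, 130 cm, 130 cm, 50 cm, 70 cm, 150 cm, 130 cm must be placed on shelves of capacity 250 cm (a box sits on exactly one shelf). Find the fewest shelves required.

Total = 240 + 220 + 190 + 180 + 180 + 150 + 130 + 130 + 130 + 90 + 80 + 70 + 50 = 1840 cm.
Lower bound: ⌈1840/250⌉ = 8 shelves.
Also, 9 boxes each exceed 125 cm, and no two of those can share a shelf, so at least 9 shelves are needed.
A packing using 9 shelves:
  shelf 1: 240 = 240
  shelf 2: 220 = 220
  shelf 3: 190 + 50 = 240
  shelf 4: 180 + 70 = 250
  shelf 5: 180 = 180
  shelf 6: 150 + 90 = 240
  shelf 7: 130 + 80 = 210
  shelf 8: 130 = 130
  shelf 9: 130 = 130
This matches the lower bound, so 9 is optimal.

9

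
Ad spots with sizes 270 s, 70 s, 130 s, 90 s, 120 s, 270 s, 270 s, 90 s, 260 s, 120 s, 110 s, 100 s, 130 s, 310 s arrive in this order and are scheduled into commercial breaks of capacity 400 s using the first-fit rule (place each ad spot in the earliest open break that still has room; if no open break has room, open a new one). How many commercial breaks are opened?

7

  270 → break 1 (new)  [load 270/400]
  70 → break 1  [load 340/400]
  130 → break 2 (new)  [load 130/400]
  90 → break 2  [load 220/400]
  120 → break 2  [load 340/400]
  270 → break 3 (new)  [load 270/400]
  270 → break 4 (new)  [load 270/400]
  90 → break 3  [load 360/400]
  260 → break 5 (new)  [load 260/400]
  120 → break 4  [load 390/400]
  110 → break 5  [load 370/400]
  100 → break 6 (new)  [load 100/400]
  130 → break 6  [load 230/400]
  310 → break 7 (new)  [load 310/400]
7 commercial breaks opened.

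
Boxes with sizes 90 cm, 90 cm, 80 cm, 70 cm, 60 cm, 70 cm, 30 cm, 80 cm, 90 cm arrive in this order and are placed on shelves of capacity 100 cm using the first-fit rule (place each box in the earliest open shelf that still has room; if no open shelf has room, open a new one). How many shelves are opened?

8

  90 → shelf 1 (new)  [load 90/100]
  90 → shelf 2 (new)  [load 90/100]
  80 → shelf 3 (new)  [load 80/100]
  70 → shelf 4 (new)  [load 70/100]
  60 → shelf 5 (new)  [load 60/100]
  70 → shelf 6 (new)  [load 70/100]
  30 → shelf 4  [load 100/100]
  80 → shelf 7 (new)  [load 80/100]
  90 → shelf 8 (new)  [load 90/100]
8 shelves opened.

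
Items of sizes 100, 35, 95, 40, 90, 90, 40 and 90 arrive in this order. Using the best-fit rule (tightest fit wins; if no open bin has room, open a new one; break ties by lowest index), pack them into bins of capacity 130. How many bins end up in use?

  100 → bin 1 (new)  [load 100/130]
  35 → bin 2 (new)  [load 35/130]
  95 → bin 2  [load 130/130]
  40 → bin 3 (new)  [load 40/130]
  90 → bin 3  [load 130/130]
  90 → bin 4 (new)  [load 90/130]
  40 → bin 4  [load 130/130]
  90 → bin 5 (new)  [load 90/130]
5 bins opened.

5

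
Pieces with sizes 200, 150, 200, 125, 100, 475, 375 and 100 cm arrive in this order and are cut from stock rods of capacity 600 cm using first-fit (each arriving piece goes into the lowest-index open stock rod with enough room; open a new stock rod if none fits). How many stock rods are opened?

  200 → stock rod 1 (new)  [load 200/600]
  150 → stock rod 1  [load 350/600]
  200 → stock rod 1  [load 550/600]
  125 → stock rod 2 (new)  [load 125/600]
  100 → stock rod 2  [load 225/600]
  475 → stock rod 3 (new)  [load 475/600]
  375 → stock rod 2  [load 600/600]
  100 → stock rod 3  [load 575/600]
3 stock rods opened.

3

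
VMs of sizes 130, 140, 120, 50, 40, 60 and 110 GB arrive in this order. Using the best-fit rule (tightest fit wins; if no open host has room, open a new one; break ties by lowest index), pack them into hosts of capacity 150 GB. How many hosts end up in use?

5

  130 → host 1 (new)  [load 130/150]
  140 → host 2 (new)  [load 140/150]
  120 → host 3 (new)  [load 120/150]
  50 → host 4 (new)  [load 50/150]
  40 → host 4  [load 90/150]
  60 → host 4  [load 150/150]
  110 → host 5 (new)  [load 110/150]
5 hosts opened.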